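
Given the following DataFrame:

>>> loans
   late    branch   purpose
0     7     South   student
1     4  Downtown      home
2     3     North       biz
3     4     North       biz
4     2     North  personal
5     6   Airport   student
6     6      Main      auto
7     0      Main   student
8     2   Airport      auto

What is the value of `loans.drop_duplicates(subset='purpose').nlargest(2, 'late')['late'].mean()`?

6.5

drop duplicate purpose (keep=first):
   late    branch   purpose
0     7     South   student
1     4  Downtown      home
2     3     North       biz
4     2     North  personal
6     6      Main      auto
take 2 rows with largest late:
   late branch  purpose
0     7  South  student
6     6   Main     auto
Hence 6.5.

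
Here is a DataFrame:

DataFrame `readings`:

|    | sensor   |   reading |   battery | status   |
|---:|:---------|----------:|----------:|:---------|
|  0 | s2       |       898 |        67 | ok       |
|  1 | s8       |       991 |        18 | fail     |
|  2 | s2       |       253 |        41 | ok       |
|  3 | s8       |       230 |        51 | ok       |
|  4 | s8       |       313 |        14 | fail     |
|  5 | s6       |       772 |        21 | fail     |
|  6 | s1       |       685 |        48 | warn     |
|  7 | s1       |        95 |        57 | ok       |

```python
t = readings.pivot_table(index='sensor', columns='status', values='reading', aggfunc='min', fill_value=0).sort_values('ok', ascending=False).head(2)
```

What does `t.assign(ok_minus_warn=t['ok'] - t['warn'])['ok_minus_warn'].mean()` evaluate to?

pivot: rows=sensor, cols=status, min(reading):
status  fail   ok  warn
sensor                 
s1         0   95   685
s2         0  253     0
s6       772    0     0
s8       313  230     0
sort by ok descending:
status  fail   ok  warn
sensor                 
s2         0  253     0
s8       313  230     0
s1         0   95   685
s6       772    0     0
take first 2 rows:
status  fail   ok  warn
sensor                 
s2         0  253     0
s8       313  230     0
add column ok_minus_warn = t['ok'] - t['warn']:
status  fail   ok  warn  ok_minus_warn
sensor                                
s2         0  253     0            253
s8       313  230     0            230
Reading off the mean of column 'ok_minus_warn', we get 241.5.

241.5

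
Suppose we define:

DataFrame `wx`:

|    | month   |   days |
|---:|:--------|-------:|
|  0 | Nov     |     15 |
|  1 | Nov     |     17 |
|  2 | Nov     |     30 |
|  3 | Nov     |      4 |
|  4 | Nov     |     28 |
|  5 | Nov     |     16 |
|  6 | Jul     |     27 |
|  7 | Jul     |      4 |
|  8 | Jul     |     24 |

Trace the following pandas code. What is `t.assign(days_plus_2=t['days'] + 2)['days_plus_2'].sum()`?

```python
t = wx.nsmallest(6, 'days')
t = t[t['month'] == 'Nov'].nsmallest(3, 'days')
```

41

take 6 rows with smallest days:
  month  days
3   Nov     4
7   Jul     4
0   Nov    15
5   Nov    16
1   Nov    17
8   Jul    24
filter rows where month == 'Nov':
  month  days
3   Nov     4
0   Nov    15
5   Nov    16
1   Nov    17
take 3 rows with smallest days:
  month  days
3   Nov     4
0   Nov    15
5   Nov    16
add column days_plus_2 = t['days'] + 2:
  month  days  days_plus_2
3   Nov     4            6
0   Nov    15           17
5   Nov    16           18
The sum of column 'days_plus_2' is 41.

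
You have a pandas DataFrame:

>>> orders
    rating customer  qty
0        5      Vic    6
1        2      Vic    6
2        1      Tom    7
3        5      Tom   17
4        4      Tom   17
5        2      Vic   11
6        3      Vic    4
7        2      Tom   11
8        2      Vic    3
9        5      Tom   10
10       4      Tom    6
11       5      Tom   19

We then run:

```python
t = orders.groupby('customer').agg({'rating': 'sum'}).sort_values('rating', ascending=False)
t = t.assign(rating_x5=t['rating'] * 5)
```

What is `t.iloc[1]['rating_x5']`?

group by customer, sum of rating:
          rating
customer        
Tom           26
Vic           14
sort by rating descending:
          rating
customer        
Tom           26
Vic           14
add column rating_x5 = t['rating'] * 5:
          rating  rating_x5
customer                   
Tom           26        130
Vic           14         70
Reading off the value at position 1, column 'rating_x5', we get 70.

70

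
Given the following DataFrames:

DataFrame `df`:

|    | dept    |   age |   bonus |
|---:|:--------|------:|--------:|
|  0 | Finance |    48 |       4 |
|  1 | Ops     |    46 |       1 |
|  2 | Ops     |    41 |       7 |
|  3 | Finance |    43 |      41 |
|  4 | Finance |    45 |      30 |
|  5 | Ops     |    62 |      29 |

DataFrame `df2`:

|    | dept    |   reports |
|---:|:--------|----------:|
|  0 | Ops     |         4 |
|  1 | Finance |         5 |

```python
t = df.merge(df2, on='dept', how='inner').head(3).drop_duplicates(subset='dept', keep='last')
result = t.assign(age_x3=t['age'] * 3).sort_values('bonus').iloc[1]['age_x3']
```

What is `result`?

123

merge on 'dept' (how='inner') → 6 rows:
      dept  age  bonus  reports
0  Finance   48      4        5
1      Ops   46      1        4
2      Ops   41      7        4
3  Finance   43     41        5
4  Finance   45     30        5
5      Ops   62     29        4
take first 3 rows:
      dept  age  bonus  reports
0  Finance   48      4        5
1      Ops   46      1        4
2      Ops   41      7        4
drop duplicate dept (keep=last):
      dept  age  bonus  reports
0  Finance   48      4        5
2      Ops   41      7        4
add column age_x3 = t['age'] * 3:
      dept  age  bonus  reports  age_x3
0  Finance   48      4        5     144
2      Ops   41      7        4     123
sort by bonus:
      dept  age  bonus  reports  age_x3
0  Finance   48      4        5     144
2      Ops   41      7        4     123
So iloc[1]['age_x3'] = 123.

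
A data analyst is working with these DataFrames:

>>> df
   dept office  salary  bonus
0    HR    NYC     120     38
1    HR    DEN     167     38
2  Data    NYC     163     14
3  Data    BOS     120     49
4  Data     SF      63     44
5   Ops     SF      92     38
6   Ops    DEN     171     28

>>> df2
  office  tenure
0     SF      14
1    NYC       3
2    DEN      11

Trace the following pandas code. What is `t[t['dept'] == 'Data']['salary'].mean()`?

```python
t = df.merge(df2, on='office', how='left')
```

merge on 'office' (how='left') → 7 rows:
   dept office  salary  bonus  tenure
0    HR    NYC     120     38     3.0
1    HR    DEN     167     38    11.0
2  Data    NYC     163     14     3.0
3  Data    BOS     120     49     NaN
4  Data     SF      63     44    14.0
5   Ops     SF      92     38    14.0
6   Ops    DEN     171     28    11.0
filter rows where dept == 'Data':
   dept office  salary  bonus  tenure
2  Data    NYC     163     14     3.0
3  Data    BOS     120     49     NaN
4  Data     SF      63     44    14.0
Then the mean of column 'salary': 115.333333333

115.333333333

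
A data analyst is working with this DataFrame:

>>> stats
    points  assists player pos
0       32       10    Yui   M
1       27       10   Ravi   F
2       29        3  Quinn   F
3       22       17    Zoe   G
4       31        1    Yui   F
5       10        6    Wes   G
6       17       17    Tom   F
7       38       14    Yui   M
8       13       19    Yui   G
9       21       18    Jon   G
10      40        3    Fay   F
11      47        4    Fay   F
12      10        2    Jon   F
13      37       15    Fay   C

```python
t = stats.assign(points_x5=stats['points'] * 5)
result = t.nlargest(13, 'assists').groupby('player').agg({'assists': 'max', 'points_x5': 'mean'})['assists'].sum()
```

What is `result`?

105

add column points_x5 = stats['points'] * 5:
    points  assists player pos  points_x5
0       32       10    Yui   M        160
1       27       10   Ravi   F        135
2       29        3  Quinn   F        145
3       22       17    Zoe   G        110
4       31        1    Yui   F        155
5       10        6    Wes   G         50
6       17       17    Tom   F         85
7       38       14    Yui   M        190
8       13       19    Yui   G         65
9       21       18    Jon   G        105
10      40        3    Fay   F        200
11      47        4    Fay   F        235
12      10        2    Jon   F         50
13      37       15    Fay   C        185
take 13 rows with largest assists:
    points  assists player pos  points_x5
8       13       19    Yui   G         65
9       21       18    Jon   G        105
3       22       17    Zoe   G        110
6       17       17    Tom   F         85
13      37       15    Fay   C        185
7       38       14    Yui   M        190
0       32       10    Yui   M        160
1       27       10   Ravi   F        135
5       10        6    Wes   G         50
11      47        4    Fay   F        235
2       29        3  Quinn   F        145
10      40        3    Fay   F        200
12      10        2    Jon   F         50
group by player: max(assists), mean(points_x5):
        assists   points_x5
player                     
Fay          15  206.666667
Jon          18   77.500000
Quinn         3  145.000000
Ravi         10  135.000000
Tom          17   85.000000
Wes           6   50.000000
Yui          19  138.333333
Zoe          17  110.000000
sum of column 'assists' → 105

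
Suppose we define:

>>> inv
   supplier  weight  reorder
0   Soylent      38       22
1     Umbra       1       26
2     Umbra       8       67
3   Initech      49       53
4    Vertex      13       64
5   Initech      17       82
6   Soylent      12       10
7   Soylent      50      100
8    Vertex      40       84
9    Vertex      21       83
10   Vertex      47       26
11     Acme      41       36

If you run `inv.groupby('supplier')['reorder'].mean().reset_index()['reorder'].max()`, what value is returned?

group by supplier, mean of reorder:
supplier
Acme       36.00
Initech    67.50
Soylent    44.00
Umbra      46.50
Vertex     64.25
Name: reorder, dtype: float64
reset_index():
  supplier  reorder
0     Acme    36.00
1  Initech    67.50
2  Soylent    44.00
3    Umbra    46.50
4   Vertex    64.25
Hence 67.5.

67.5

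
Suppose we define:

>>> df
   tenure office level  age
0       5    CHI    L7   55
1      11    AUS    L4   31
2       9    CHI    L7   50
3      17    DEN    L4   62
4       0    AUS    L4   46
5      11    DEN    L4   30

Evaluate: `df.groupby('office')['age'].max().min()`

46

group by office, max of age:
office
AUS    46
CHI    55
DEN    62
Name: age, dtype: int64
Then the min of the resulting series: 46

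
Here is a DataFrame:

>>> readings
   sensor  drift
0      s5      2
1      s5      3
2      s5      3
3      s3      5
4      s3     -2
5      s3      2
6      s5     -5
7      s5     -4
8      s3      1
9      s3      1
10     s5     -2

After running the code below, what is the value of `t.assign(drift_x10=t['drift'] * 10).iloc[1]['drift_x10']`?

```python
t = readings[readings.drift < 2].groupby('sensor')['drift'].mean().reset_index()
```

-36.6666666667

filter rows where drift < 2:
   sensor  drift
4      s3     -2
6      s5     -5
7      s5     -4
8      s3      1
9      s3      1
10     s5     -2
group by sensor, mean of drift:
sensor
s3    0.000000
s5   -3.666667
Name: drift, dtype: float64
reset_index():
  sensor     drift
0     s3  0.000000
1     s5 -3.666667
add column drift_x10 = t['drift'] * 10:
  sensor     drift  drift_x10
0     s3  0.000000   0.000000
1     s5 -3.666667 -36.666667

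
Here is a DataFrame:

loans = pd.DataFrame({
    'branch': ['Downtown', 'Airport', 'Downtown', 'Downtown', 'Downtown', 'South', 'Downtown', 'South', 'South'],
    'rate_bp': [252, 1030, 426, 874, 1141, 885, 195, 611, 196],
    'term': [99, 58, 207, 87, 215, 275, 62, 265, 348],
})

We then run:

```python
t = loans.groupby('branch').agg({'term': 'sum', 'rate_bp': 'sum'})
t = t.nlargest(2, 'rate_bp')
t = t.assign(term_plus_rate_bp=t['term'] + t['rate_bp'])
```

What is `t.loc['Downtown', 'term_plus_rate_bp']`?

group by branch: sum(term), sum(rate_bp):
          term  rate_bp
branch                 
Airport     58     1030
Downtown   670     2888
South      888     1692
take 2 rows with largest rate_bp:
          term  rate_bp
branch                 
Downtown   670     2888
South      888     1692
add column term_plus_rate_bp = t['term'] + t['rate_bp']:
          term  rate_bp  term_plus_rate_bp
branch                                    
Downtown   670     2888               3558
South      888     1692               2580
Taking the value at row 'Downtown', column 'term_plus_rate_bp' gives 3558.

3558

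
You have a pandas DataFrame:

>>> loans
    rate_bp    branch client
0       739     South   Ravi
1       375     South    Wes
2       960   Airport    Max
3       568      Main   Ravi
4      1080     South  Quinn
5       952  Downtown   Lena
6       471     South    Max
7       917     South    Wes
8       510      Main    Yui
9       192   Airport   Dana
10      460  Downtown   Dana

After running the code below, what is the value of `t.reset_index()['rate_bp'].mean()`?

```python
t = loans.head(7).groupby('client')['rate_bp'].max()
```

821.2

take first 7 rows:
   rate_bp    branch client
0      739     South   Ravi
1      375     South    Wes
2      960   Airport    Max
3      568      Main   Ravi
4     1080     South  Quinn
5      952  Downtown   Lena
6      471     South    Max
group by client, max of rate_bp:
client
Lena      952
Max       960
Quinn    1080
Ravi      739
Wes       375
Name: rate_bp, dtype: int64
reset_index():
  client  rate_bp
0   Lena      952
1    Max      960
2  Quinn     1080
3   Ravi      739
4    Wes      375
mean of column 'rate_bp' → 821.2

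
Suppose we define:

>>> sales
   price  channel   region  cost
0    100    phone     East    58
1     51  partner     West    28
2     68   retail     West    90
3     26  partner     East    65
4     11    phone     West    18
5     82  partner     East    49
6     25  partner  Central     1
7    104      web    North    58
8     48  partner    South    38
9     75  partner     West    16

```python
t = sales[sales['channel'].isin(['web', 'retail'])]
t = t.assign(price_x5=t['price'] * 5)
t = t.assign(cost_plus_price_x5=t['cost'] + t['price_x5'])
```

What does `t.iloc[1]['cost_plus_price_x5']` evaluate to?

filter rows where channel in ['web', 'retail']:
   price channel region  cost
2     68  retail   West    90
7    104     web  North    58
add column price_x5 = t['price'] * 5:
   price channel region  cost  price_x5
2     68  retail   West    90       340
7    104     web  North    58       520
add column cost_plus_price_x5 = t['cost'] + t['price_x5']:
   price channel region  cost  price_x5  cost_plus_price_x5
2     68  retail   West    90       340                 430
7    104     web  North    58       520                 578

578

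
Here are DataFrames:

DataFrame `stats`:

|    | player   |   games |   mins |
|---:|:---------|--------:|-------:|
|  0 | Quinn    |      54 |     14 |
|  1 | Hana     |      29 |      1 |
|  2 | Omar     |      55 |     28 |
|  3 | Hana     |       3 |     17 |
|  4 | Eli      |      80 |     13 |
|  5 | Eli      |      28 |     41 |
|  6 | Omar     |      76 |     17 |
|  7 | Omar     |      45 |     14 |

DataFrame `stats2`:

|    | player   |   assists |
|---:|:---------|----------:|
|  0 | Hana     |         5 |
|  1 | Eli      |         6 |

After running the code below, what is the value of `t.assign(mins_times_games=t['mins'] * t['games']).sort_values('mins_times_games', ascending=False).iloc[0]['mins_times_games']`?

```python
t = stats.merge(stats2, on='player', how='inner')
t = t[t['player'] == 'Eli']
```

merge on 'player' (how='inner') → 4 rows:
  player  games  mins  assists
0   Hana     29     1        5
1   Hana      3    17        5
2    Eli     80    13        6
3    Eli     28    41        6
filter rows where player == 'Eli':
  player  games  mins  assists
2    Eli     80    13        6
3    Eli     28    41        6
add column mins_times_games = t['mins'] * t['games']:
  player  games  mins  assists  mins_times_games
2    Eli     80    13        6              1040
3    Eli     28    41        6              1148
sort by mins_times_games descending:
  player  games  mins  assists  mins_times_games
3    Eli     28    41        6              1148
2    Eli     80    13        6              1040

1148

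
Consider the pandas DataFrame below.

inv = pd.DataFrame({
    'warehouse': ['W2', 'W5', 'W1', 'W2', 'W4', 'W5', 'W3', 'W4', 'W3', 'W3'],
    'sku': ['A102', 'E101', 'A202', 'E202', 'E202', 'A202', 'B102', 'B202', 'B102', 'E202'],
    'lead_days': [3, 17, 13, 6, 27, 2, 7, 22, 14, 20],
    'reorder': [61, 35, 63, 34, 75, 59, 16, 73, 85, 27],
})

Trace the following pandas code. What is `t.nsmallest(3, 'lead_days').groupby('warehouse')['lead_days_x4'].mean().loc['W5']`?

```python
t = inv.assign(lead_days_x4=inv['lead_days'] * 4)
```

add column lead_days_x4 = inv['lead_days'] * 4:
  warehouse   sku  lead_days  reorder  lead_days_x4
0        W2  A102          3       61            12
1        W5  E101         17       35            68
2        W1  A202         13       63            52
3        W2  E202          6       34            24
4        W4  E202         27       75           108
5        W5  A202          2       59             8
6        W3  B102          7       16            28
7        W4  B202         22       73            88
8        W3  B102         14       85            56
9        W3  E202         20       27            80
take 3 rows with smallest lead_days:
  warehouse   sku  lead_days  reorder  lead_days_x4
5        W5  A202          2       59             8
0        W2  A102          3       61            12
3        W2  E202          6       34            24
group by warehouse, mean of lead_days_x4:
warehouse
W2    18.0
W5     8.0
Name: lead_days_x4, dtype: float64
value at index 'W5' → 8.0

8.0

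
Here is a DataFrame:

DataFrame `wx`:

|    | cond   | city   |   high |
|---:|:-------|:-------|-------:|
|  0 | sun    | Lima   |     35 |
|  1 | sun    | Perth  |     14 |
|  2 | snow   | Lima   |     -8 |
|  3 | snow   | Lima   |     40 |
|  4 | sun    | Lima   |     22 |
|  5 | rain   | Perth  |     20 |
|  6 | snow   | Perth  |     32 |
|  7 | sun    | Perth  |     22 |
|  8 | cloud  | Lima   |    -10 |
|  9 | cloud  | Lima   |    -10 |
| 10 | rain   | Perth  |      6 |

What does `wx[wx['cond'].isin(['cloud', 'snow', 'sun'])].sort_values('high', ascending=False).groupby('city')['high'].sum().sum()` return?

filter rows where cond in ['cloud', 'snow', 'sun']:
    cond   city  high
0    sun   Lima    35
1    sun  Perth    14
2   snow   Lima    -8
3   snow   Lima    40
4    sun   Lima    22
6   snow  Perth    32
7    sun  Perth    22
8  cloud   Lima   -10
9  cloud   Lima   -10
sort by high descending:
    cond   city  high
3   snow   Lima    40
0    sun   Lima    35
6   snow  Perth    32
4    sun   Lima    22
7    sun  Perth    22
1    sun  Perth    14
2   snow   Lima    -8
8  cloud   Lima   -10
9  cloud   Lima   -10
group by city, sum of high:
city
Lima     69
Perth    68
Name: high, dtype: int64
So sum() = 137.

137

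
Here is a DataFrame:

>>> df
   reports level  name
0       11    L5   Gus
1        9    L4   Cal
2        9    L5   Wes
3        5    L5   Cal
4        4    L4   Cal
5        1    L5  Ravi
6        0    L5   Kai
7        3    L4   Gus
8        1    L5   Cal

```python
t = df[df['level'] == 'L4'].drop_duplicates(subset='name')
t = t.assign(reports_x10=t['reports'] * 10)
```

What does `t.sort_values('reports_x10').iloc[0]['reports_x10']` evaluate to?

30

filter rows where level == 'L4':
   reports level name
1        9    L4  Cal
4        4    L4  Cal
7        3    L4  Gus
drop duplicate name (keep=first):
   reports level name
1        9    L4  Cal
7        3    L4  Gus
add column reports_x10 = t['reports'] * 10:
   reports level name  reports_x10
1        9    L4  Cal           90
7        3    L4  Gus           30
sort by reports_x10:
   reports level name  reports_x10
7        3    L4  Gus           30
1        9    L4  Cal           90
Taking the value at position 0, column 'reports_x10' gives 30.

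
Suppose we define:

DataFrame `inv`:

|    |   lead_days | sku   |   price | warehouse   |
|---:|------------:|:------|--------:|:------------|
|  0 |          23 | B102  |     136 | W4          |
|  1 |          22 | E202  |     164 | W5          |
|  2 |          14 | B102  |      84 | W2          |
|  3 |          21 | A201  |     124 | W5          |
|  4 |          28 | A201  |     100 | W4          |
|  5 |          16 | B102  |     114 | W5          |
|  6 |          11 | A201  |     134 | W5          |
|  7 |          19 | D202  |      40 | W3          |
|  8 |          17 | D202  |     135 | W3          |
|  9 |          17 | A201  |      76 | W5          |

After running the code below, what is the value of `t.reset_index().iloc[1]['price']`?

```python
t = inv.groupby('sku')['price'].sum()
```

group by sku, sum of price:
sku
A201    434
B102    334
D202    175
E202    164
Name: price, dtype: int64
reset_index():
    sku  price
0  A201    434
1  B102    334
2  D202    175
3  E202    164
value at position 1, column 'price' → 334

334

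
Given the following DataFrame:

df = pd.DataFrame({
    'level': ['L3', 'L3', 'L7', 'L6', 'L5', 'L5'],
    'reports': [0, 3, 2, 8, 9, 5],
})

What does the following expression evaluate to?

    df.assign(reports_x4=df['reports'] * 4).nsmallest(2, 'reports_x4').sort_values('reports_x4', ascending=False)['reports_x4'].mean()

add column reports_x4 = df['reports'] * 4:
  level  reports  reports_x4
0    L3        0           0
1    L3        3          12
2    L7        2           8
3    L6        8          32
4    L5        9          36
5    L5        5          20
take 2 rows with smallest reports_x4:
  level  reports  reports_x4
0    L3        0           0
2    L7        2           8
sort by reports_x4 descending:
  level  reports  reports_x4
2    L7        2           8
0    L3        0           0
The mean of column 'reports_x4' is 4.0.

4.0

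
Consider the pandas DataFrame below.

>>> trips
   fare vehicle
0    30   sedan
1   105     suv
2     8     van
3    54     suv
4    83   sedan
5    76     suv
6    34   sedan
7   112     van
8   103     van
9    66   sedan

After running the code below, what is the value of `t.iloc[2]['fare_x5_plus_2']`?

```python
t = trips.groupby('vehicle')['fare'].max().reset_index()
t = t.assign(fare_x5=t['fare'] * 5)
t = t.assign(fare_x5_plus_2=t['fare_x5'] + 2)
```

group by vehicle, max of fare:
vehicle
sedan     83
suv      105
van      112
Name: fare, dtype: int64
reset_index():
  vehicle  fare
0   sedan    83
1     suv   105
2     van   112
add column fare_x5 = t['fare'] * 5:
  vehicle  fare  fare_x5
0   sedan    83      415
1     suv   105      525
2     van   112      560
add column fare_x5_plus_2 = t['fare_x5'] + 2:
  vehicle  fare  fare_x5  fare_x5_plus_2
0   sedan    83      415             417
1     suv   105      525             527
2     van   112      560             562
Hence 562.

562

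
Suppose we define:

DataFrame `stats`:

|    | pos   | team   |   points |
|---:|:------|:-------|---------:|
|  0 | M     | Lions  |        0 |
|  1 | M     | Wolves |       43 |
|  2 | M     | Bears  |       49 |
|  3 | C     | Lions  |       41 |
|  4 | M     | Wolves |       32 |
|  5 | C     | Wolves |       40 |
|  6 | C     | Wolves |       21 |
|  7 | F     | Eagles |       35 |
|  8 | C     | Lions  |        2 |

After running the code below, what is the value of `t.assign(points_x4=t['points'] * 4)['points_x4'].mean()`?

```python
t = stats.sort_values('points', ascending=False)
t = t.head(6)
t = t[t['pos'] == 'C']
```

sort by points descending:
  pos    team  points
2   M   Bears      49
1   M  Wolves      43
3   C   Lions      41
5   C  Wolves      40
7   F  Eagles      35
4   M  Wolves      32
6   C  Wolves      21
8   C   Lions       2
0   M   Lions       0
take first 6 rows:
  pos    team  points
2   M   Bears      49
1   M  Wolves      43
3   C   Lions      41
5   C  Wolves      40
7   F  Eagles      35
4   M  Wolves      32
filter rows where pos == 'C':
  pos    team  points
3   C   Lions      41
5   C  Wolves      40
add column points_x4 = t['points'] * 4:
  pos    team  points  points_x4
3   C   Lions      41        164
5   C  Wolves      40        160
So mean() = 162.0.

162.0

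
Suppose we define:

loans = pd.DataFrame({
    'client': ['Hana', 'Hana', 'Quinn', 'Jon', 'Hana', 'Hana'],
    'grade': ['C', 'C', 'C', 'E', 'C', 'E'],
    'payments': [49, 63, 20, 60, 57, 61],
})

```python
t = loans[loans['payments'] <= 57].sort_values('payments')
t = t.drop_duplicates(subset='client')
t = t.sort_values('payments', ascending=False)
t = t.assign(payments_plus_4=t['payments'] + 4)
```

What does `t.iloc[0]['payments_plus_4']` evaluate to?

filter rows where payments <= 57:
  client grade  payments
0   Hana     C        49
2  Quinn     C        20
4   Hana     C        57
sort by payments:
  client grade  payments
2  Quinn     C        20
0   Hana     C        49
4   Hana     C        57
drop duplicate client (keep=first):
  client grade  payments
2  Quinn     C        20
0   Hana     C        49
sort by payments descending:
  client grade  payments
0   Hana     C        49
2  Quinn     C        20
add column payments_plus_4 = t['payments'] + 4:
  client grade  payments  payments_plus_4
0   Hana     C        49               53
2  Quinn     C        20               24
So iloc[0]['payments_plus_4'] = 53.

53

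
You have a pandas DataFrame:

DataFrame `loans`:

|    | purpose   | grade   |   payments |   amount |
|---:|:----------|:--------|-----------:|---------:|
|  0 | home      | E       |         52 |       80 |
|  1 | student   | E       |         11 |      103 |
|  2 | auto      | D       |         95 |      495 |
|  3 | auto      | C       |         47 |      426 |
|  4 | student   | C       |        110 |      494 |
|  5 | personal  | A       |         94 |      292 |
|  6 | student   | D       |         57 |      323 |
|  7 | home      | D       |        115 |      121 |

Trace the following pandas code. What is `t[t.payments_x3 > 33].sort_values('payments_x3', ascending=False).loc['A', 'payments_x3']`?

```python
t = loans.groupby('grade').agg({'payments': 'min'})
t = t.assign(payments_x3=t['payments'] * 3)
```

group by grade, min of payments:
       payments
grade          
A            94
C            47
D            57
E            11
add column payments_x3 = t['payments'] * 3:
       payments  payments_x3
grade                       
A            94          282
C            47          141
D            57          171
E            11           33
filter rows where payments_x3 > 33:
       payments  payments_x3
grade                       
A            94          282
C            47          141
D            57          171
sort by payments_x3 descending:
       payments  payments_x3
grade                       
A            94          282
D            57          171
C            47          141

282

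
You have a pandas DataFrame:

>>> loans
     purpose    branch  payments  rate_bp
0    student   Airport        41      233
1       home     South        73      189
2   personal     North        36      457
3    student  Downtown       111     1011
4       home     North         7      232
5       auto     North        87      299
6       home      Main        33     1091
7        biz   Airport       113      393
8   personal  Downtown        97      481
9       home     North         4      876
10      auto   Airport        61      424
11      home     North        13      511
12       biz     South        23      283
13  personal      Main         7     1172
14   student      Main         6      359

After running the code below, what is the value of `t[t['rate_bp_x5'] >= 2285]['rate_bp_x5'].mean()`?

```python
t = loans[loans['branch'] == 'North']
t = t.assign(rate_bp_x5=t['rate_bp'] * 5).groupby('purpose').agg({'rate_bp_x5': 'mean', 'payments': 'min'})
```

filter rows where branch == 'North':
     purpose branch  payments  rate_bp
2   personal  North        36      457
4       home  North         7      232
5       auto  North        87      299
9       home  North         4      876
11      home  North        13      511
add column rate_bp_x5 = t['rate_bp'] * 5:
     purpose branch  payments  rate_bp  rate_bp_x5
2   personal  North        36      457        2285
4       home  North         7      232        1160
5       auto  North        87      299        1495
9       home  North         4      876        4380
11      home  North        13      511        2555
group by purpose: mean(rate_bp_x5), min(payments):
           rate_bp_x5  payments
purpose                        
auto      1495.000000        87
home      2698.333333         4
personal  2285.000000        36
filter rows where rate_bp_x5 >= 2285:
           rate_bp_x5  payments
purpose                        
home      2698.333333         4
personal  2285.000000        36
The mean of column 'rate_bp_x5' is 2491.66666667.

2491.66666667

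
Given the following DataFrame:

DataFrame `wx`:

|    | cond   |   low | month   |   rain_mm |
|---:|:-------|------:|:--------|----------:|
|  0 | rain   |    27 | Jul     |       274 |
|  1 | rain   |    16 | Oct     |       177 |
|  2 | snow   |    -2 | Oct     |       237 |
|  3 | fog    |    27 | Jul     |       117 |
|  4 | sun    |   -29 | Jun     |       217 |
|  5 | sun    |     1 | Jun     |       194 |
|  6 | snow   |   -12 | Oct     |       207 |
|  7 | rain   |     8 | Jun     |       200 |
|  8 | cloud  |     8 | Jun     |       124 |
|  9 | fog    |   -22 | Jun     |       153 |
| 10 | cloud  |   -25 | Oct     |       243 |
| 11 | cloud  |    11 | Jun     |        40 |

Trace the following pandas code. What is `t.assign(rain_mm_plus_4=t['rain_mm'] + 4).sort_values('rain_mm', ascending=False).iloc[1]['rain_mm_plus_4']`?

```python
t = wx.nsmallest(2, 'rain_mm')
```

44

take 2 rows with smallest rain_mm:
     cond  low month  rain_mm
11  cloud   11   Jun       40
3     fog   27   Jul      117
add column rain_mm_plus_4 = t['rain_mm'] + 4:
     cond  low month  rain_mm  rain_mm_plus_4
11  cloud   11   Jun       40              44
3     fog   27   Jul      117             121
sort by rain_mm descending:
     cond  low month  rain_mm  rain_mm_plus_4
3     fog   27   Jul      117             121
11  cloud   11   Jun       40              44
The value at position 1, column 'rain_mm_plus_4' is 44.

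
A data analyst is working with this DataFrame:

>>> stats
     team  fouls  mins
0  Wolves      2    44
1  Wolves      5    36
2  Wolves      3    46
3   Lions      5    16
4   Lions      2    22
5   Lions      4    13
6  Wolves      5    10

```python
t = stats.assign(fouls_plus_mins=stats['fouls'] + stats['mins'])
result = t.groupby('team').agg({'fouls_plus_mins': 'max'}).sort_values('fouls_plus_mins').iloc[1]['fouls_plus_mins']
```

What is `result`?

add column fouls_plus_mins = stats['fouls'] + stats['mins']:
     team  fouls  mins  fouls_plus_mins
0  Wolves      2    44               46
1  Wolves      5    36               41
2  Wolves      3    46               49
3   Lions      5    16               21
4   Lions      2    22               24
5   Lions      4    13               17
6  Wolves      5    10               15
group by team, max of fouls_plus_mins:
        fouls_plus_mins
team                   
Lions                24
Wolves               49
sort by fouls_plus_mins:
        fouls_plus_mins
team                   
Lions                24
Wolves               49

49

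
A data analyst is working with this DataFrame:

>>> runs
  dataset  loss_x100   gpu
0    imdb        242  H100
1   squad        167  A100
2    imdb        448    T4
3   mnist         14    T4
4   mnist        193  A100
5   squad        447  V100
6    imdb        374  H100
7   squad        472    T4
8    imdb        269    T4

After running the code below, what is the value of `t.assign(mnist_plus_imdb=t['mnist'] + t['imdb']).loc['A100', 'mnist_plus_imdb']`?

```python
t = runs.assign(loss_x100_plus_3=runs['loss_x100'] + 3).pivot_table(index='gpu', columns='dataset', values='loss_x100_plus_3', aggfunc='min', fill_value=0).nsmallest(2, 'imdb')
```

add column loss_x100_plus_3 = runs['loss_x100'] + 3:
  dataset  loss_x100   gpu  loss_x100_plus_3
0    imdb        242  H100               245
1   squad        167  A100               170
2    imdb        448    T4               451
3   mnist         14    T4                17
4   mnist        193  A100               196
5   squad        447  V100               450
6    imdb        374  H100               377
7   squad        472    T4               475
8    imdb        269    T4               272
pivot: rows=gpu, cols=dataset, min(loss_x100_plus_3):
dataset  imdb  mnist  squad
gpu                        
A100        0    196    170
H100      245      0      0
T4        272     17    475
V100        0      0    450
take 2 rows with smallest imdb:
dataset  imdb  mnist  squad
gpu                        
A100        0    196    170
V100        0      0    450
add column mnist_plus_imdb = t['mnist'] + t['imdb']:
dataset  imdb  mnist  squad  mnist_plus_imdb
gpu                                         
A100        0    196    170              196
V100        0      0    450                0
So loc['A100', 'mnist_plus_imdb'] = 196.

196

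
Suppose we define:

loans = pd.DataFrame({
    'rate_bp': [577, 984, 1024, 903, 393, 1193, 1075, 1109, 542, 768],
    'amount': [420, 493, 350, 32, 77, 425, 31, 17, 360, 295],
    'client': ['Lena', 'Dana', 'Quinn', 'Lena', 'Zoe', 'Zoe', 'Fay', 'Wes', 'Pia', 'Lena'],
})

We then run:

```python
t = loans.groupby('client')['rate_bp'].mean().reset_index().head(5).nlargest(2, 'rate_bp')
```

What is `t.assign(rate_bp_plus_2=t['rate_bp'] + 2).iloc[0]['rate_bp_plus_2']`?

1077.0

group by client, mean of rate_bp:
client
Dana      984.000000
Fay      1075.000000
Lena      749.333333
Pia       542.000000
Quinn    1024.000000
Wes      1109.000000
Zoe       793.000000
Name: rate_bp, dtype: float64
reset_index():
  client      rate_bp
0   Dana   984.000000
1    Fay  1075.000000
2   Lena   749.333333
3    Pia   542.000000
4  Quinn  1024.000000
5    Wes  1109.000000
6    Zoe   793.000000
take first 5 rows:
  client      rate_bp
0   Dana   984.000000
1    Fay  1075.000000
2   Lena   749.333333
3    Pia   542.000000
4  Quinn  1024.000000
take 2 rows with largest rate_bp:
  client  rate_bp
1    Fay   1075.0
4  Quinn   1024.0
add column rate_bp_plus_2 = t['rate_bp'] + 2:
  client  rate_bp  rate_bp_plus_2
1    Fay   1075.0          1077.0
4  Quinn   1024.0          1026.0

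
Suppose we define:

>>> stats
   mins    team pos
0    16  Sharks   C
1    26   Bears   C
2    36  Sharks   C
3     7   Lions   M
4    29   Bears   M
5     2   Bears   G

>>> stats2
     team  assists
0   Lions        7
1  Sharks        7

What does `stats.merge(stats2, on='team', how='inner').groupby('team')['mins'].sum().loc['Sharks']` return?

52

merge on 'team' (how='inner') → 3 rows:
   mins    team pos  assists
0    16  Sharks   C        7
1    36  Sharks   C        7
2     7   Lions   M        7
group by team, sum of mins:
team
Lions      7
Sharks    52
Name: mins, dtype: int64
Reading off the value at index 'Sharks', we get 52.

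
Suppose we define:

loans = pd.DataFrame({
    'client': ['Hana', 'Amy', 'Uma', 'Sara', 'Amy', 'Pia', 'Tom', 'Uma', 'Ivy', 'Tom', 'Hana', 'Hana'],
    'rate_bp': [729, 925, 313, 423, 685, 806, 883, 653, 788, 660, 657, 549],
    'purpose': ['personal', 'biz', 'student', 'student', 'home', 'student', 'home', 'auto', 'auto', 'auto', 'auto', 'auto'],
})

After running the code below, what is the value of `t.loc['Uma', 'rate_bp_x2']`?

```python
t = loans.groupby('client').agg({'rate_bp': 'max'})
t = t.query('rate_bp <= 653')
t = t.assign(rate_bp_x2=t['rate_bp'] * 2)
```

1306

group by client, max of rate_bp:
        rate_bp
client         
Amy         925
Hana        729
Ivy         788
Pia         806
Sara        423
Tom         883
Uma         653
filter rows where rate_bp <= 653:
        rate_bp
client         
Sara        423
Uma         653
add column rate_bp_x2 = t['rate_bp'] * 2:
        rate_bp  rate_bp_x2
client                     
Sara        423         846
Uma         653        1306
Taking the value at row 'Uma', column 'rate_bp_x2' gives 1306.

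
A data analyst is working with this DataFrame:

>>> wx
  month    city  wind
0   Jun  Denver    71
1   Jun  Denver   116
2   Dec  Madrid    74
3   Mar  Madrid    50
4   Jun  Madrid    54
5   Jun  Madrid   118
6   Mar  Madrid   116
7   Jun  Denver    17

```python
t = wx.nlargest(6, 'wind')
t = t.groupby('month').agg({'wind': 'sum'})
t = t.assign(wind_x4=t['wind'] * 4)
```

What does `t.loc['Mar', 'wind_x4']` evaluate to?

464

take 6 rows with largest wind:
  month    city  wind
5   Jun  Madrid   118
1   Jun  Denver   116
6   Mar  Madrid   116
2   Dec  Madrid    74
0   Jun  Denver    71
4   Jun  Madrid    54
group by month, sum of wind:
       wind
month      
Dec      74
Jun     359
Mar     116
add column wind_x4 = t['wind'] * 4:
       wind  wind_x4
month               
Dec      74      296
Jun     359     1436
Mar     116      464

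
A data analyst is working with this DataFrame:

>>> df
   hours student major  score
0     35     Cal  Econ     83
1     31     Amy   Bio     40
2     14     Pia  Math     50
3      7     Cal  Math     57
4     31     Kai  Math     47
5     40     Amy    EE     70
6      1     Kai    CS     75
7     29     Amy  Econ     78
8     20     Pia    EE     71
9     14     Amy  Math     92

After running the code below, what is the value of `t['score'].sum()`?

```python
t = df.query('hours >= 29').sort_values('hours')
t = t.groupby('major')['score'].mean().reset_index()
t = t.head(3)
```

190.5

filter rows where hours >= 29:
   hours student major  score
0     35     Cal  Econ     83
1     31     Amy   Bio     40
4     31     Kai  Math     47
5     40     Amy    EE     70
7     29     Amy  Econ     78
sort by hours:
   hours student major  score
7     29     Amy  Econ     78
1     31     Amy   Bio     40
4     31     Kai  Math     47
0     35     Cal  Econ     83
5     40     Amy    EE     70
group by major, mean of score:
major
Bio     40.0
EE      70.0
Econ    80.5
Math    47.0
Name: score, dtype: float64
reset_index():
  major  score
0   Bio   40.0
1    EE   70.0
2  Econ   80.5
3  Math   47.0
take first 3 rows:
  major  score
0   Bio   40.0
1    EE   70.0
2  Econ   80.5
Taking the sum of column 'score' gives 190.5.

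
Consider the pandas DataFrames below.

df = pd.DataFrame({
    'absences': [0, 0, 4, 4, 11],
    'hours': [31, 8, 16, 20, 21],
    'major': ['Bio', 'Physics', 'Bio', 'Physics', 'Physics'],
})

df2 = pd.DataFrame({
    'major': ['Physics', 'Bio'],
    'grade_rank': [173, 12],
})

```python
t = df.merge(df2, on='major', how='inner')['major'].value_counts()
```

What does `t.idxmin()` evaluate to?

merge on 'major' (how='inner') → 5 rows:
   absences  hours    major  grade_rank
0         0     31      Bio          12
1         0      8  Physics         173
2         4     16      Bio          12
3         4     20  Physics         173
4        11     21  Physics         173
value_counts of major:
major
Physics    3
Bio        2
Name: count, dtype: int64
So idxmin() = Bio.

Bio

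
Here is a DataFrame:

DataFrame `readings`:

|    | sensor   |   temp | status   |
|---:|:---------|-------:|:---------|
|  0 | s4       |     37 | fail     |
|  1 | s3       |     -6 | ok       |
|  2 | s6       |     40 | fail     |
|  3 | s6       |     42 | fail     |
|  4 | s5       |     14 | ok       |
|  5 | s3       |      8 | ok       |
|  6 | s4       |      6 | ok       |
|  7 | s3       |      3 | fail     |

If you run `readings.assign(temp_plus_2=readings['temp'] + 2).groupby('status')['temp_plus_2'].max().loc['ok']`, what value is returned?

add column temp_plus_2 = readings['temp'] + 2:
  sensor  temp status  temp_plus_2
0     s4    37   fail           39
1     s3    -6     ok           -4
2     s6    40   fail           42
3     s6    42   fail           44
4     s5    14     ok           16
5     s3     8     ok           10
6     s4     6     ok            8
7     s3     3   fail            5
group by status, max of temp_plus_2:
status
fail    44
ok      16
Name: temp_plus_2, dtype: int64

16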